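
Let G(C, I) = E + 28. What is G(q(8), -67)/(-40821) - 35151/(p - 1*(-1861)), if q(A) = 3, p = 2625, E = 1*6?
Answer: -1435051495/183123006 ≈ -7.8365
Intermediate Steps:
E = 6
G(C, I) = 34 (G(C, I) = 6 + 28 = 34)
G(q(8), -67)/(-40821) - 35151/(p - 1*(-1861)) = 34/(-40821) - 35151/(2625 - 1*(-1861)) = 34*(-1/40821) - 35151/(2625 + 1861) = -34/40821 - 35151/4486 = -1435051495/183123006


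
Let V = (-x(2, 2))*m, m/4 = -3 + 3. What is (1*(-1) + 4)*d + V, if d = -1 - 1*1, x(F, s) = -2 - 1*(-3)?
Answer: -6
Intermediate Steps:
x(F, s) = 1 (x(F, s) = -2 + 3 = 1)
m = 0 (m = 4*(-3 + 3) = 4*0 = 0)
d = -2 (d = -1 - 1 = -2)
V = 0 (V = -1*1*0 = -1*0 = 0)
(1*(-1) + 4)*d + V = (1*(-1) + 4)*(-2) + 0 = (-1 + 4)*(-2) + 0 = 3*(-2) + 0 = -6 + 0 = -6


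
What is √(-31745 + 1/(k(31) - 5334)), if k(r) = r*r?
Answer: I*√607063734478/4373 ≈ 178.17*I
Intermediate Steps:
k(r) = r²
√(-31745 + 1/(k(31) - 5334)) = √(-31745 + 1/(31² - 5334)) = √(-31745 + 1/(961 - 5334)) = √(-31745 + 1/(-4373)) = √(-31745 - 1/4373) = √(-138820886/4373) = I*√607063734478/4373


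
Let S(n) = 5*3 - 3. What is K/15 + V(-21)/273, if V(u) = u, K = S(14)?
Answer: 47/65 ≈ 0.72308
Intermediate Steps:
S(n) = 12 (S(n) = 15 - 3 = 12)
K = 12
K/15 + V(-21)/273 = 12/15 - 21/273 = 12*(1/15) - 21*1/273 = 4/5 - 1/13 = 47/65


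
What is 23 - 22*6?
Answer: -109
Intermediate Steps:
23 - 22*6 = 23 - 132 = -109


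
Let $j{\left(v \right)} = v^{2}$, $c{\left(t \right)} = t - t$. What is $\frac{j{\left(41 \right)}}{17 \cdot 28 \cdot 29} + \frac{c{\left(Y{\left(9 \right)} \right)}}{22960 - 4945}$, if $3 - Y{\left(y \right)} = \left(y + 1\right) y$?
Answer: $\frac{1681}{13804} \approx 0.12178$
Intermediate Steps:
$Y{\left(y \right)} = 3 - y \left(1 + y\right)$ ($Y{\left(y \right)} = 3 - \left(y + 1\right) y = 3 - \left(1 + y\right) y = 3 - y \left(1 + y\right)$)
$c{\left(t \right)} = 0$
$\frac{j{\left(41 \right)}}{17 \cdot 28 \cdot 29} + \frac{c{\left(Y{\left(9 \right)} \right)}}{22960 - 4945} = \frac{41^{2}}{17 \cdot 28 \cdot 29} + \frac{0}{22960 - 4945} = \frac{1681}{476 \cdot 29} + \frac{0}{18015} = \frac{1681}{13804} + 0 \cdot \frac{1}{18015} = 1681 \cdot \frac{1}{13804} + 0 = \frac{1681}{13804} + 0 = \frac{1681}{13804}$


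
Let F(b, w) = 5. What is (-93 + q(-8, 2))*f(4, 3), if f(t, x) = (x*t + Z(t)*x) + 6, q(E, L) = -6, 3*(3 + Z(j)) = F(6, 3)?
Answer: -1386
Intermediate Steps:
Z(j) = -4/3 (Z(j) = -3 + (⅓)*5 = -3 + 5/3 = -4/3)
f(t, x) = 6 - 4*x/3 + t*x (f(t, x) = (x*t - 4*x/3) + 6 = (t*x - 4*x/3) + 6 = (-4*x/3 + t*x) + 6 = 6 - 4*x/3 + t*x)
(-93 + q(-8, 2))*f(4, 3) = (-93 - 6)*(6 - 4/3*3 + 4*3) = -99*(6 - 4 + 12) = -99*14 = -1386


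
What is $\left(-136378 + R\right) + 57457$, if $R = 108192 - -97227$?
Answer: $126498$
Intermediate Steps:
$R = 205419$ ($R = 108192 + 97227 = 205419$)
$\left(-136378 + R\right) + 57457 = \left(-136378 + 205419\right) + 57457 = 69041 + 57457 = 126498$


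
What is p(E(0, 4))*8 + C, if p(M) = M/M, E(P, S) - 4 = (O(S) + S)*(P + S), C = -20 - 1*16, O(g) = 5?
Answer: -28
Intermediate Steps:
C = -36 (C = -20 - 16 = -36)
E(P, S) = 4 + (5 + S)*(P + S)
p(M) = 1
p(E(0, 4))*8 + C = 1*8 - 36 = 8 - 36 = -28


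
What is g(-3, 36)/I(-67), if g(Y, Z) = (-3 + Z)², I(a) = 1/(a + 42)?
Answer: -27225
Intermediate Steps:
I(a) = 1/(42 + a)
g(-3, 36)/I(-67) = (-3 + 36)²/(1/(42 - 67)) = 33²/(1/(-25)) = 1089/(-1/25) = 1089*(-25) = -27225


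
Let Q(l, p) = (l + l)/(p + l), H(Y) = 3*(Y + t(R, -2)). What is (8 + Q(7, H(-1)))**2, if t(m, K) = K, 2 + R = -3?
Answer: 1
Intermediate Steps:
R = -5 (R = -2 - 3 = -5)
H(Y) = -6 + 3*Y (H(Y) = 3*(Y - 2) = 3*(-2 + Y) = -6 + 3*Y)
Q(l, p) = 2*l/(l + p) (Q(l, p) = (2*l)/(l + p) = 2*l/(l + p))
(8 + Q(7, H(-1)))**2 = (8 + 2*7/(7 + (-6 + 3*(-1))))**2 = (8 + 2*7/(7 + (-6 - 3)))**2 = (8 + 2*7/(7 - 9))**2 = (8 + 2*7/(-2))**2 = (8 + 2*7*(-1/2))**2 = (8 - 7)**2 = 1**2 = 1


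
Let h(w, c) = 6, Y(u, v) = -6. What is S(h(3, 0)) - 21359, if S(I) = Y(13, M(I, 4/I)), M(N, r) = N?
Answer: -21365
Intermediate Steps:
S(I) = -6
S(h(3, 0)) - 21359 = -6 - 21359 = -21365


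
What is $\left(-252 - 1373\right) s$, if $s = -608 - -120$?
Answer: $793000$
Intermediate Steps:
$s = -488$ ($s = -608 + 120 = -488$)
$\left(-252 - 1373\right) s = \left(-252 - 1373\right) \left(-488\right) = \left(-1625\right) \left(-488\right) = 793000$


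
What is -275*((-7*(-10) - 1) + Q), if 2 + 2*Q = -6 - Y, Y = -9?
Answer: -38225/2 ≈ -19113.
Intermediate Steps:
Q = 1/2 (Q = -1 + (-6 - 1*(-9))/2 = -1 + (-6 + 9)/2 = -1 + (1/2)*3 = -1 + 3/2 = 1/2 ≈ 0.50000)
-275*((-7*(-10) - 1) + Q) = -275*((-7*(-10) - 1) + 1/2) = -275*((70 - 1) + 1/2) = -275*(69 + 1/2) = -275*139/2 = -38225/2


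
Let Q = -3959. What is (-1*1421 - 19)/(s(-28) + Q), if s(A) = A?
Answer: 160/443 ≈ 0.36117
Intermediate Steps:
(-1*1421 - 19)/(s(-28) + Q) = (-1*1421 - 19)/(-28 - 3959) = (-1421 - 19)/(-3987) = -1440*(-1/3987) = 160/443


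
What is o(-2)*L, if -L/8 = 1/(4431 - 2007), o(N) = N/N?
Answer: -1/303 ≈ -0.0033003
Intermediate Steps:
o(N) = 1
L = -1/303 (L = -8/(4431 - 2007) = -8/2424 = -8*1/2424 = -1/303 ≈ -0.0033003)
o(-2)*L = 1*(-1/303) = -1/303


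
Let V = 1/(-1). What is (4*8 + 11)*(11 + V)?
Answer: 430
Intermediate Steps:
V = -1
(4*8 + 11)*(11 + V) = (4*8 + 11)*(11 - 1) = (32 + 11)*10 = 43*10 = 430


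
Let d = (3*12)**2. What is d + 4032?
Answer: 5328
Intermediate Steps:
d = 1296 (d = 36**2 = 1296)
d + 4032 = 1296 + 4032 = 5328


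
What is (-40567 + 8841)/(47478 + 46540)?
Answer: -547/1621 ≈ -0.33745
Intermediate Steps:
(-40567 + 8841)/(47478 + 46540) = -31726/94018 = -31726*1/94018 = -547/1621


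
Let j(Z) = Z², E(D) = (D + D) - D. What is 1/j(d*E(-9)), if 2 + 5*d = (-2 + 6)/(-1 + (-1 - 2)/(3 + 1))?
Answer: 49/2916 ≈ 0.016804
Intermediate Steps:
d = -6/7 (d = -⅖ + ((-2 + 6)/(-1 + (-1 - 2)/(3 + 1)))/5 = -⅖ + (4/(-1 - 3/4))/5 = -⅖ + (4/(-1 - 3*¼))/5 = -⅖ + (4/(-1 - ¾))/5 = -⅖ + (4/(-7/4))/5 = -⅖ + (4*(-4/7))/5 = -⅖ + (⅕)*(-16/7) = -⅖ - 16/35 = -6/7 ≈ -0.85714)
E(D) = D (E(D) = 2*D - D = D)
1/j(d*E(-9)) = 1/((-6/7*(-9))²) = 1/((54/7)²) = 1/(2916/49) = 49/2916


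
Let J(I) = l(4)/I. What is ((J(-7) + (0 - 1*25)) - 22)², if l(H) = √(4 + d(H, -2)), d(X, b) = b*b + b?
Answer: (329 + √6)²/49 ≈ 2242.0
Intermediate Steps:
d(X, b) = b + b² (d(X, b) = b² + b = b + b²)
l(H) = √6 (l(H) = √(4 - 2*(1 - 2)) = √(4 - 2*(-1)) = √(4 + 2) = √6)
J(I) = √6/I
((J(-7) + (0 - 1*25)) - 22)² = ((√6/(-7) + (0 - 1*25)) - 22)² = ((√6*(-⅐) + (0 - 25)) - 22)² = ((-√6/7 - 25) - 22)² = ((-25 - √6/7) - 22)² = (-47 - √6/7)²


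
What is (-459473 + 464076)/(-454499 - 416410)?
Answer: -4603/870909 ≈ -0.0052853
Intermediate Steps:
(-459473 + 464076)/(-454499 - 416410) = 4603/(-870909) = 4603*(-1/870909) = -4603/870909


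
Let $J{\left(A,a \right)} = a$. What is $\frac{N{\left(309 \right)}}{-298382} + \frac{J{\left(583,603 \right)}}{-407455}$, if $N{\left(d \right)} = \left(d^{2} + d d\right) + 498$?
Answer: $- \frac{39095629323}{60788618905} \approx -0.64314$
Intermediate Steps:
$N{\left(d \right)} = 498 + 2 d^{2}$ ($N{\left(d \right)} = \left(d^{2} + d^{2}\right) + 498 = 2 d^{2} + 498 = 498 + 2 d^{2}$)
$\frac{N{\left(309 \right)}}{-298382} + \frac{J{\left(583,603 \right)}}{-407455} = \frac{498 + 2 \cdot 309^{2}}{-298382} + \frac{603}{-407455} = \left(498 + 2 \cdot 95481\right) \left(- \frac{1}{298382}\right) + 603 \left(- \frac{1}{407455}\right) = \left(498 + 190962\right) \left(- \frac{1}{298382}\right) - \frac{603}{407455} = 191460 \left(- \frac{1}{298382}\right) - \frac{603}{407455} = - \frac{95730}{149191} - \frac{603}{407455} = - \frac{39095629323}{60788618905}$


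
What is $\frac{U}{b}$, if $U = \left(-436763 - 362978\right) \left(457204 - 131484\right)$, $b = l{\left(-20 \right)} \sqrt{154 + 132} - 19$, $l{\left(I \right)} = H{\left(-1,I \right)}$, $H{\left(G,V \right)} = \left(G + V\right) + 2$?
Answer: $- \frac{52098327704}{1083} + \frac{52098327704 \sqrt{286}}{1083} \approx 7.6543 \cdot 10^{8}$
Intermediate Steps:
$H{\left(G,V \right)} = 2 + G + V$
$l{\left(I \right)} = 1 + I$ ($l{\left(I \right)} = 2 - 1 + I = 1 + I$)
$b = -19 - 19 \sqrt{286}$ ($b = \left(1 - 20\right) \sqrt{154 + 132} - 19 = - 19 \sqrt{286} - 19 = -19 - 19 \sqrt{286} \approx -340.32$)
$U = -260491638520$ ($U = \left(-799741\right) 325720 = -260491638520$)
$\frac{U}{b} = - \frac{260491638520}{-19 - 19 \sqrt{286}}$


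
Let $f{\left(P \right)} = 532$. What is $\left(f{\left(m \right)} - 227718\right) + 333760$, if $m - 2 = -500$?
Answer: $106574$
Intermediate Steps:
$m = -498$ ($m = 2 - 500 = -498$)
$\left(f{\left(m \right)} - 227718\right) + 333760 = \left(532 - 227718\right) + 333760 = -227186 + 333760 = 106574$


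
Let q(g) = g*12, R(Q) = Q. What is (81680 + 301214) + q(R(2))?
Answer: 382918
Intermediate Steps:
q(g) = 12*g
(81680 + 301214) + q(R(2)) = (81680 + 301214) + 12*2 = 382894 + 24 = 382918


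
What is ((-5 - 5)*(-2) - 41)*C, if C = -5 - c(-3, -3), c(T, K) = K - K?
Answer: 105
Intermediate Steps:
c(T, K) = 0
C = -5 (C = -5 - 1*0 = -5 + 0 = -5)
((-5 - 5)*(-2) - 41)*C = ((-5 - 5)*(-2) - 41)*(-5) = (-10*(-2) - 41)*(-5) = (20 - 41)*(-5) = -21*(-5) = 105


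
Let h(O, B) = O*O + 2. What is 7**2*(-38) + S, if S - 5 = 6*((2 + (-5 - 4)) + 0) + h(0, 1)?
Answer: -1897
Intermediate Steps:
h(O, B) = 2 + O**2 (h(O, B) = O**2 + 2 = 2 + O**2)
S = -35 (S = 5 + (6*((2 + (-5 - 4)) + 0) + (2 + 0**2)) = 5 + (6*((2 - 9) + 0) + (2 + 0)) = 5 + (6*(-7 + 0) + 2) = 5 + (6*(-7) + 2) = 5 + (-42 + 2) = 5 - 40 = -35)
7**2*(-38) + S = 7**2*(-38) - 35 = 49*(-38) - 35 = -1862 - 35 = -1897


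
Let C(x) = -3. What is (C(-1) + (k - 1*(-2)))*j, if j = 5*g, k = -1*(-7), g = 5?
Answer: 150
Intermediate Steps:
k = 7
j = 25 (j = 5*5 = 25)
(C(-1) + (k - 1*(-2)))*j = (-3 + (7 - 1*(-2)))*25 = (-3 + (7 + 2))*25 = (-3 + 9)*25 = 6*25 = 150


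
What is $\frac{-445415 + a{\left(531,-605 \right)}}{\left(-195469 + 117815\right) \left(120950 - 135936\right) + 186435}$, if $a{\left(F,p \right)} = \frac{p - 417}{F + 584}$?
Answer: $- \frac{496638747}{1297758846085} \approx -0.00038269$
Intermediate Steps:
$a{\left(F,p \right)} = \frac{-417 + p}{584 + F}$
$\frac{-445415 + a{\left(531,-605 \right)}}{\left(-195469 + 117815\right) \left(120950 - 135936\right) + 186435} = \frac{-445415 + \frac{-417 - 605}{584 + 531}}{\left(-195469 + 117815\right) \left(120950 - 135936\right) + 186435} = \frac{-445415 + \frac{1}{1115} \left(-1022\right)}{\left(-77654\right) \left(-14986\right) + 186435} = \frac{-445415 + \frac{1}{1115} \left(-1022\right)}{1163722844 + 186435} = \frac{-445415 - \frac{1022}{1115}}{1163909279} = \left(- \frac{496638747}{1115}\right) \frac{1}{1163909279} = - \frac{496638747}{1297758846085}$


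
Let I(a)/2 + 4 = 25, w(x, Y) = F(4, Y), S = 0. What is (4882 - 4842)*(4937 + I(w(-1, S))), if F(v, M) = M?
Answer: 199160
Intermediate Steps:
w(x, Y) = Y
I(a) = 42 (I(a) = -8 + 2*25 = -8 + 50 = 42)
(4882 - 4842)*(4937 + I(w(-1, S))) = (4882 - 4842)*(4937 + 42) = 40*4979 = 199160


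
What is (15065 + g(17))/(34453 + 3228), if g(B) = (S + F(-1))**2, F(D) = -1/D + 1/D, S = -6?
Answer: 15101/37681 ≈ 0.40076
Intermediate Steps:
F(D) = 0 (F(D) = -1/D + 1/D = 0)
g(B) = 36 (g(B) = (-6 + 0)**2 = (-6)**2 = 36)
(15065 + g(17))/(34453 + 3228) = (15065 + 36)/(34453 + 3228) = 15101/37681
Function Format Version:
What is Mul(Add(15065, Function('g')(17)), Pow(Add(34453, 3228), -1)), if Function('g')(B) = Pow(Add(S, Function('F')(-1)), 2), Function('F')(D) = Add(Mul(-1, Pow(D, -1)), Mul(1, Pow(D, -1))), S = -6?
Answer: Rational(15101, 37681) ≈ 0.40076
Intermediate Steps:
Function('F')(D) = 0 (Function('F')(D) = Add(Mul(-1, Pow(D, -1)), Pow(D, -1)) = 0)
Function('g')(B) = 36 (Function('g')(B) = Pow(Add(-6, 0), 2) = Pow(-6, 2) = 36)
Mul(Add(15065, Function('g')(17)), Pow(Add(34453, 3228), -1)) = Mul(Add(15065, 36), Pow(Add(34453, 3228), -1)) = Mul(15101, Pow(37681, -1)) = Mul(15101, Rational(1, 37681)) = Rational(15101, 37681)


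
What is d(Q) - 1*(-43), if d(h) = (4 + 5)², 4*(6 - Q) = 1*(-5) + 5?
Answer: 124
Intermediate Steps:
Q = 6 (Q = 6 - (1*(-5) + 5)/4 = 6 - (-5 + 5)/4 = 6 - ¼*0 = 6 + 0 = 6)
d(h) = 81 (d(h) = 9² = 81)
d(Q) - 1*(-43) = 81 - 1*(-43) = 81 + 43 = 124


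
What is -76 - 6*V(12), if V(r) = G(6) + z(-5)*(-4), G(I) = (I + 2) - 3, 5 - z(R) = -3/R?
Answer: -2/5 ≈ -0.40000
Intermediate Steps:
z(R) = 5 + 3/R (z(R) = 5 - (-3)/R = 5 + 3/R)
G(I) = -1 + I (G(I) = (2 + I) - 3 = -1 + I)
V(r) = -63/5 (V(r) = (-1 + 6) + (5 + 3/(-5))*(-4) = 5 + (5 + 3*(-1/5))*(-4) = 5 + (5 - 3/5)*(-4) = 5 + (22/5)*(-4) = 5 - 88/5 = -63/5)
-76 - 6*V(12) = -76 - 6*(-63/5) = -76 + 378/5 = -2/5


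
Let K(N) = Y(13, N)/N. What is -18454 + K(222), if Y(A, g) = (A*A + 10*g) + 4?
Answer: -4094395/222 ≈ -18443.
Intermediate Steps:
Y(A, g) = 4 + A² + 10*g (Y(A, g) = (A² + 10*g) + 4 = 4 + A² + 10*g)
K(N) = (173 + 10*N)/N (K(N) = (4 + 13² + 10*N)/N = (4 + 169 + 10*N)/N = (173 + 10*N)/N)
-18454 + K(222) = -18454 + (10 + 173/222) = -18454 + 2393/222 = -4094395/222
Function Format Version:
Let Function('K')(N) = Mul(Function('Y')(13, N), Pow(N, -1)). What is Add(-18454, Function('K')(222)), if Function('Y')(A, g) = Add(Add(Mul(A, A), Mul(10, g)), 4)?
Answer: Rational(-4094395, 222) ≈ -18443.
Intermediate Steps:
Function('Y')(A, g) = Add(4, Pow(A, 2), Mul(10, g)) (Function('Y')(A, g) = Add(Add(Pow(A, 2), Mul(10, g)), 4) = Add(4, Pow(A, 2), Mul(10, g)))
Function('K')(N) = Mul(Pow(N, -1), Add(173, Mul(10, N))) (Function('K')(N) = Mul(Add(4, Pow(13, 2), Mul(10, N)), Pow(N, -1)) = Mul(Add(4, 169, Mul(10, N)), Pow(N, -1)) = Mul(Add(173, Mul(10, N)), Pow(N, -1)) = Mul(Pow(N, -1), Add(173, Mul(10, N))))
Add(-18454, Function('K')(222)) = Add(-18454, Add(10, Mul(173, Pow(222, -1)))) = Add(-18454, Add(10, Mul(173, Rational(1, 222)))) = Add(-18454, Add(10, Rational(173, 222))) = Add(-18454, Rational(2393, 222)) = Rational(-4094395, 222)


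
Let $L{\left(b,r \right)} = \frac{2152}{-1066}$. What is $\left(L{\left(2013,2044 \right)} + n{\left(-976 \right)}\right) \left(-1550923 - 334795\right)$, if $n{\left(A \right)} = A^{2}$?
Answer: $- \frac{957420386167176}{533} \approx -1.7963 \cdot 10^{12}$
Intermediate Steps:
$L{\left(b,r \right)} = - \frac{1076}{533}$ ($L{\left(b,r \right)} = 2152 \left(- \frac{1}{1066}\right) = - \frac{1076}{533}$)
$\left(L{\left(2013,2044 \right)} + n{\left(-976 \right)}\right) \left(-1550923 - 334795\right) = \left(- \frac{1076}{533} + \left(-976\right)^{2}\right) \left(-1550923 - 334795\right) = \left(- \frac{1076}{533} + 952576\right) \left(-1885718\right) = \frac{507721932}{533} \left(-1885718\right) = - \frac{957420386167176}{533}$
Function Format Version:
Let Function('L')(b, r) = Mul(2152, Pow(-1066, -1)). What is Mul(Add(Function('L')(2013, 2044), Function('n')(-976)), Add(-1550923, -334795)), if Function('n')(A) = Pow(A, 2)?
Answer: Rational(-957420386167176, 533) ≈ -1.7963e+12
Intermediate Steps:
Function('L')(b, r) = Rational(-1076, 533) (Function('L')(b, r) = Mul(2152, Rational(-1, 1066)) = Rational(-1076, 533))
Mul(Add(Function('L')(2013, 2044), Function('n')(-976)), Add(-1550923, -334795)) = Mul(Add(Rational(-1076, 533), Pow(-976, 2)), Add(-1550923, -334795)) = Mul(Add(Rational(-1076, 533), 952576), -1885718) = Mul(Rational(507721932, 533), -1885718) = Rational(-957420386167176, 533)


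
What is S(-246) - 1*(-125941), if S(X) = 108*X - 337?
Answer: 99036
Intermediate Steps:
S(X) = -337 + 108*X
S(-246) - 1*(-125941) = (-337 + 108*(-246)) - 1*(-125941) = (-337 - 26568) + 125941 = -26905 + 125941 = 99036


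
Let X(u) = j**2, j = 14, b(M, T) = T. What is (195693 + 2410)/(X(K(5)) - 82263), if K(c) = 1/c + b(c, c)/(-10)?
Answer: -198103/82067 ≈ -2.4139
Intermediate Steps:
K(c) = 1/c - c/10 (K(c) = 1/c + c/(-10) = 1/c + c*(-1/10) = 1/c - c/10)
X(u) = 196 (X(u) = 14**2 = 196)
(195693 + 2410)/(X(K(5)) - 82263) = (195693 + 2410)/(196 - 82263) = 198103/(-82067) = 198103*(-1/82067) = -198103/82067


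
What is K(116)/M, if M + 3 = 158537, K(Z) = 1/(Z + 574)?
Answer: 1/109388460 ≈ 9.1417e-9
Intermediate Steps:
K(Z) = 1/(574 + Z)
M = 158534 (M = -3 + 158537 = 158534)
K(116)/M = 1/((574 + 116)*158534) = (1/158534)/690 = (1/690)*(1/158534) = 1/109388460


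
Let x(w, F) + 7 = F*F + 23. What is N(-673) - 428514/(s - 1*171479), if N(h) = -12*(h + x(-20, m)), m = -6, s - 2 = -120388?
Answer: 2175406494/291865 ≈ 7453.5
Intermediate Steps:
s = -120386 (s = 2 - 120388 = -120386)
x(w, F) = 16 + F² (x(w, F) = -7 + (F*F + 23) = -7 + (F² + 23) = -7 + (23 + F²) = 16 + F²)
N(h) = -624 - 12*h (N(h) = -12*(h + (16 + (-6)²)) = -12*(h + (16 + 36)) = -12*(h + 52) = -12*(52 + h) = -624 - 12*h)
N(-673) - 428514/(s - 1*171479) = (-624 - 12*(-673)) - 428514/(-120386 - 1*171479) = (-624 + 8076) - 428514/(-120386 - 171479) = 7452 - 428514/(-291865) = 7452 - 428514*(-1/291865) = 7452 + 428514/291865 = 2175406494/291865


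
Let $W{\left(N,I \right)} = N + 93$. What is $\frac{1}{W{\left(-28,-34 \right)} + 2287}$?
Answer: $\frac{1}{2352} \approx 0.00042517$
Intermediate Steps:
$W{\left(N,I \right)} = 93 + N$
$\frac{1}{W{\left(-28,-34 \right)} + 2287} = \frac{1}{\left(93 - 28\right) + 2287} = \frac{1}{65 + 2287} = \frac{1}{2352}$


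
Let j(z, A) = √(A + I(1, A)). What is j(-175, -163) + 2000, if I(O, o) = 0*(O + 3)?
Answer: 2000 + I*√163 ≈ 2000.0 + 12.767*I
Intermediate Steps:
I(O, o) = 0 (I(O, o) = 0*(3 + O) = 0)
j(z, A) = √A (j(z, A) = √(A + 0) = √A)
j(-175, -163) + 2000 = √(-163) + 2000 = I*√163 + 2000 = 2000 + I*√163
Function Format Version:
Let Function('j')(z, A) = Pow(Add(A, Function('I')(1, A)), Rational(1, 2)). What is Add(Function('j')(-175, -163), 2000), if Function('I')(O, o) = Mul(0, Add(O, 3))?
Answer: Add(2000, Mul(I, Pow(163, Rational(1, 2)))) ≈ Add(2000.0, Mul(12.767, I))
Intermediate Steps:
Function('I')(O, o) = 0 (Function('I')(O, o) = Mul(0, Add(3, O)) = 0)
Function('j')(z, A) = Pow(A, Rational(1, 2)) (Function('j')(z, A) = Pow(Add(A, 0), Rational(1, 2)) = Pow(A, Rational(1, 2)))
Add(Function('j')(-175, -163), 2000) = Add(Pow(-163, Rational(1, 2)), 2000) = Add(Mul(I, Pow(163, Rational(1, 2))), 2000) = Add(2000, Mul(I, Pow(163, Rational(1, 2))))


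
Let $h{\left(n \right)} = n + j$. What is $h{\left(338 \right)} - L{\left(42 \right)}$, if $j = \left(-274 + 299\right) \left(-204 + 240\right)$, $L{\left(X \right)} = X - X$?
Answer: $1238$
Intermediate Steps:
$L{\left(X \right)} = 0$
$j = 900$ ($j = 25 \cdot 36 = 900$)
$h{\left(n \right)} = 900 + n$ ($h{\left(n \right)} = n + 900 = 900 + n$)
$h{\left(338 \right)} - L{\left(42 \right)} = \left(900 + 338\right) - 0 = 1238 + 0 = 1238$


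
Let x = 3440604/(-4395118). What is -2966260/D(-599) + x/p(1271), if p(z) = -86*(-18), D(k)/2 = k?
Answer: 840890373611377/339615162978 ≈ 2476.0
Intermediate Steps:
x = -1720302/2197559 (x = 3440604*(-1/4395118) = -1720302/2197559 ≈ -0.78282)
D(k) = 2*k
p(z) = 1548
-2966260/D(-599) + x/p(1271) = -2966260/(2*(-599)) - 1720302/2197559/1548 = -2966260/(-1198) - 1720302/2197559*1/1548 = -2966260*(-1/1198) - 286717/566970222 = 1483130/599 - 286717/566970222 = 840890373611377/339615162978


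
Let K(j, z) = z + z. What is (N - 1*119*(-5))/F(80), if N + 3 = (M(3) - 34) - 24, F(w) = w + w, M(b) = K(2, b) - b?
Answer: 537/160 ≈ 3.3563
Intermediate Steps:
K(j, z) = 2*z
M(b) = b (M(b) = 2*b - b = b)
F(w) = 2*w
N = -58 (N = -3 + ((3 - 34) - 24) = -3 + (-31 - 24) = -3 - 55 = -58)
(N - 1*119*(-5))/F(80) = (-58 - 1*119*(-5))/((2*80)) = (-58 - 119*(-5))/160 = (-58 + 595)*(1/160) = 537*(1/160) = 537/160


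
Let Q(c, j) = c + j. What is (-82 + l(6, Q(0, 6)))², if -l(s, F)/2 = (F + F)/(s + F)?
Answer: 7056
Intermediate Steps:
l(s, F) = -4*F/(F + s) (l(s, F) = -2*(F + F)/(s + F) = -2*2*F/(F + s) = -4*F/(F + s))
(-82 + l(6, Q(0, 6)))² = (-82 - 4*(0 + 6)/((0 + 6) + 6))² = (-82 - 4*6/(6 + 6))² = (-82 - 4*6/12)² = (-82 - 4*6*1/12)² = (-82 - 2)² = (-84)² = 7056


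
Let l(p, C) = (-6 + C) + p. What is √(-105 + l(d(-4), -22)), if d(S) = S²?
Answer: 3*I*√13 ≈ 10.817*I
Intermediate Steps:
l(p, C) = -6 + C + p
√(-105 + l(d(-4), -22)) = √(-105 + (-6 - 22 + (-4)²)) = √(-105 + (-6 - 22 + 16)) = √(-105 - 12) = √(-117) = 3*I*√13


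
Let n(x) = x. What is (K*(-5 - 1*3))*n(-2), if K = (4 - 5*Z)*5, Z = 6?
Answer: -2080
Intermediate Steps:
K = -130 (K = (4 - 5*6)*5 = (4 - 30)*5 = -26*5 = -130)
(K*(-5 - 1*3))*n(-2) = -130*(-5 - 1*3)*(-2) = -130*(-5 - 3)*(-2) = -130*(-8)*(-2) = 1040*(-2) = -2080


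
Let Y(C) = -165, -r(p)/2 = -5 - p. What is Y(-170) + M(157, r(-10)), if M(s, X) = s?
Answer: -8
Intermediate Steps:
r(p) = 10 + 2*p (r(p) = -2*(-5 - p) = 10 + 2*p)
Y(-170) + M(157, r(-10)) = -165 + 157 = -8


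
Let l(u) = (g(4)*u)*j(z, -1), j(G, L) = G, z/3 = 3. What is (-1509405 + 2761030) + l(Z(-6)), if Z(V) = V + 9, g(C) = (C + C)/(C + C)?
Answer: 1251652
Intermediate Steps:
z = 9 (z = 3*3 = 9)
g(C) = 1 (g(C) = (2*C)/((2*C)) = (2*C)*(1/(2*C)) = 1)
Z(V) = 9 + V
l(u) = 9*u (l(u) = (1*u)*9 = u*9 = 9*u)
(-1509405 + 2761030) + l(Z(-6)) = (-1509405 + 2761030) + 9*(9 - 6) = 1251625 + 9*3 = 1251625 + 27 = 1251652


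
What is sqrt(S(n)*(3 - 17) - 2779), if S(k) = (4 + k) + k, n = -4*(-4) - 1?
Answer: I*sqrt(3255) ≈ 57.053*I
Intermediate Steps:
n = 15 (n = 16 - 1 = 15)
S(k) = 4 + 2*k
sqrt(S(n)*(3 - 17) - 2779) = sqrt((4 + 2*15)*(3 - 17) - 2779) = sqrt((4 + 30)*(-14) - 2779) = sqrt(34*(-14) - 2779) = sqrt(-476 - 2779) = sqrt(-3255) = I*sqrt(3255)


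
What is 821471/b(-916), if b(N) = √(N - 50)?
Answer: -117353*I*√966/138 ≈ -26430.0*I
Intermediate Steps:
b(N) = √(-50 + N)
821471/b(-916) = 821471/(√(-50 - 916)) = 821471/(√(-966)) = 821471/((I*√966)) = 821471*(-I*√966/966) = -117353*I*√966/138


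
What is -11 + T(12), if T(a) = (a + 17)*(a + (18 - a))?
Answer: 511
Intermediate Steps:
T(a) = 306 + 18*a (T(a) = (17 + a)*18 = 306 + 18*a)
-11 + T(12) = -11 + (306 + 18*12) = -11 + (306 + 216) = -11 + 522 = 511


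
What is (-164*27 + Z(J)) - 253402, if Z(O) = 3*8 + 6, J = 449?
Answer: -257800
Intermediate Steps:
Z(O) = 30 (Z(O) = 24 + 6 = 30)
(-164*27 + Z(J)) - 253402 = (-164*27 + 30) - 253402 = (-4428 + 30) - 253402 = -4398 - 253402 = -257800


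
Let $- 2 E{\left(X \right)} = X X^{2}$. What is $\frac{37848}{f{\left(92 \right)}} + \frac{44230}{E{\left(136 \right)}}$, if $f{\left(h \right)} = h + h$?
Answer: $\frac{2974646939}{14463872} \approx 205.66$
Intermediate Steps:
$E{\left(X \right)} = - \frac{X^{3}}{2}$ ($E{\left(X \right)} = - \frac{X X^{2}}{2} = - \frac{X^{3}}{2}$)
$f{\left(h \right)} = 2 h$
$\frac{37848}{f{\left(92 \right)}} + \frac{44230}{E{\left(136 \right)}} = \frac{37848}{2 \cdot 92} + \frac{44230}{\left(- \frac{1}{2}\right) 136^{3}} = \frac{37848}{184} + \frac{44230}{\left(- \frac{1}{2}\right) 2515456} = 37848 \cdot \frac{1}{184} + \frac{44230}{-1257728} = \frac{4731}{23} + 44230 \left(- \frac{1}{1257728}\right) = \frac{4731}{23} - \frac{22115}{628864} = \frac{2974646939}{14463872}$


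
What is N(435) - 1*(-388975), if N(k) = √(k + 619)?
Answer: 388975 + √1054 ≈ 3.8901e+5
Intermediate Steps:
N(k) = √(619 + k)
N(435) - 1*(-388975) = √(619 + 435) - 1*(-388975) = √1054 + 388975 = 388975 + √1054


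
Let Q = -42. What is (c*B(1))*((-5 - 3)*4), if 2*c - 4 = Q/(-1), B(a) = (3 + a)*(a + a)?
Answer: -5888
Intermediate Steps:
B(a) = 2*a*(3 + a) (B(a) = (3 + a)*(2*a) = 2*a*(3 + a))
c = 23 (c = 2 + (-42/(-1))/2 = 2 + (-42*(-1))/2 = 2 + (1/2)*42 = 2 + 21 = 23)
(c*B(1))*((-5 - 3)*4) = (23*(2*1*(3 + 1)))*((-5 - 3)*4) = (23*(2*1*4))*(-8*4) = (23*8)*(-32) = 184*(-32) = -5888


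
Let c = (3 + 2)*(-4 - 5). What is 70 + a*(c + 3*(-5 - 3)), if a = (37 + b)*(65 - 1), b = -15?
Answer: -97082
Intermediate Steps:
c = -45 (c = 5*(-9) = -45)
a = 1408 (a = (37 - 15)*(65 - 1) = 22*64 = 1408)
70 + a*(c + 3*(-5 - 3)) = 70 + 1408*(-45 + 3*(-5 - 3)) = 70 + 1408*(-45 + 3*(-8)) = 70 + 1408*(-45 - 24) = 70 + 1408*(-69) = 70 - 97152 = -97082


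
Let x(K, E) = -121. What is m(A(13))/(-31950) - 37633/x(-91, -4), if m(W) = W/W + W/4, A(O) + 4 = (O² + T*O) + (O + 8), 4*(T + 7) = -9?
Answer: 2137550649/6872800 ≈ 311.02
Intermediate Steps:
T = -37/4 (T = -7 + (¼)*(-9) = -7 - 9/4 = -37/4 ≈ -9.2500)
A(O) = 4 + O² - 33*O/4 (A(O) = -4 + ((O² - 37*O/4) + (O + 8)) = -4 + ((O² - 37*O/4) + (8 + O)) = -4 + (8 + O² - 33*O/4) = 4 + O² - 33*O/4)
m(W) = 1 + W/4 (m(W) = 1 + W*(¼) = 1 + W/4)
m(A(13))/(-31950) - 37633/x(-91, -4) = (1 + (4 + 13² - 33/4*13)/4)/(-31950) - 37633/(-121) = (1 + (4 + 169 - 429/4)/4)*(-1/31950) - 37633*(-1/121) = (1 + (¼)*(263/4))*(-1/31950) + 37633/121 = (1 + 263/16)*(-1/31950) + 37633/121 = (279/16)*(-1/31950) + 37633/121 = -31/56800 + 37633/121 = 2137550649/6872800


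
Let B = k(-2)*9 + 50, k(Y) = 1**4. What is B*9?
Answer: 531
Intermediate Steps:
k(Y) = 1
B = 59 (B = 1*9 + 50 = 9 + 50 = 59)
B*9 = 59*9 = 531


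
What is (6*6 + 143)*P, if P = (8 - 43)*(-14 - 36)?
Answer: 313250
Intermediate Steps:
P = 1750 (P = -35*(-50) = 1750)
(6*6 + 143)*P = (6*6 + 143)*1750 = (36 + 143)*1750 = 179*1750 = 313250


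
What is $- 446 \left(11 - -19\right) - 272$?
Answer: $-13652$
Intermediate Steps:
$- 446 \left(11 - -19\right) - 272 = - 446 \left(11 + 19\right) - 272 = \left(-446\right) 30 - 272 = -13380 - 272 = -13652$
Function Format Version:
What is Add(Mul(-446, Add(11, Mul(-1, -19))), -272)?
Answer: -13652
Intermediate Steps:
Add(Mul(-446, Add(11, Mul(-1, -19))), -272) = Add(Mul(-446, Add(11, 19)), -272) = Add(Mul(-446, 30), -272) = Add(-13380, -272) = -13652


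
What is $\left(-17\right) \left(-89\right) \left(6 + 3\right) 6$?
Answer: $81702$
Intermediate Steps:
$\left(-17\right) \left(-89\right) \left(6 + 3\right) 6 = 1513 \cdot 9 \cdot 6 = 1513 \cdot 54 = 81702$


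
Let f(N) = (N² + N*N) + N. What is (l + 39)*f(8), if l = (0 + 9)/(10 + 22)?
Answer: 21369/4 ≈ 5342.3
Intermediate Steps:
l = 9/32 ≈ 0.28125
f(N) = N + 2*N² (f(N) = (N² + N²) + N = 2*N² + N = N + 2*N²)
(l + 39)*f(8) = (9/32 + 39)*(8*(1 + 2*8)) = 1257*(8*(1 + 16))/32 = 1257*(8*17)/32 = (1257/32)*136 = 21369/4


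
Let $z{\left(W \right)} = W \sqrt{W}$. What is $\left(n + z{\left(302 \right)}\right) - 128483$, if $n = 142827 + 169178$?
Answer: $183522 + 302 \sqrt{302} \approx 1.8877 \cdot 10^{5}$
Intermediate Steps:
$z{\left(W \right)} = W^{\frac{3}{2}}$
$n = 312005$
$\left(n + z{\left(302 \right)}\right) - 128483 = \left(312005 + 302^{\frac{3}{2}}\right) - 128483 = \left(312005 + 302 \sqrt{302}\right) - 128483 = 183522 + 302 \sqrt{302}$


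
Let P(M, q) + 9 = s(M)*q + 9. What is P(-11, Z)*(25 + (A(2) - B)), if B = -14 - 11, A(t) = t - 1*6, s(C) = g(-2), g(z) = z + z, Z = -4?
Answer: 736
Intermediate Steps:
g(z) = 2*z
s(C) = -4 (s(C) = 2*(-2) = -4)
P(M, q) = -4*q (P(M, q) = -9 + (-4*q + 9) = -9 + (9 - 4*q) = -4*q)
A(t) = -6 + t (A(t) = t - 6 = -6 + t)
B = -25
P(-11, Z)*(25 + (A(2) - B)) = (-4*(-4))*(25 + ((-6 + 2) - 1*(-25))) = 16*(25 + (-4 + 25)) = 16*(25 + 21) = 16*46 = 736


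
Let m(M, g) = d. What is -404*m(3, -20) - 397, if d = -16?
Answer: 6067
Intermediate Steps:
m(M, g) = -16
-404*m(3, -20) - 397 = -404*(-16) - 397 = 6464 - 397 = 6067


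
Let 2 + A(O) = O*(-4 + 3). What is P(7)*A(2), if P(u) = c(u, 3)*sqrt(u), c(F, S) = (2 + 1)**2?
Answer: -36*sqrt(7) ≈ -95.247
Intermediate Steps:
c(F, S) = 9 (c(F, S) = 3**2 = 9)
P(u) = 9*sqrt(u)
A(O) = -2 - O (A(O) = -2 + O*(-4 + 3) = -2 + O*(-1) = -2 - O)
P(7)*A(2) = (9*sqrt(7))*(-2 - 1*2) = (9*sqrt(7))*(-2 - 2) = (9*sqrt(7))*(-4) = -36*sqrt(7)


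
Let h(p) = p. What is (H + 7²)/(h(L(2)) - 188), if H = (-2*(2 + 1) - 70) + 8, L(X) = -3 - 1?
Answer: 19/192 ≈ 0.098958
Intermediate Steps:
L(X) = -4
H = -68 (H = (-2*3 - 70) + 8 = (-6 - 70) + 8 = -76 + 8 = -68)
(H + 7²)/(h(L(2)) - 188) = (-68 + 7²)/(-4 - 188) = (-68 + 49)/(-192) = -19*(-1/192) = 19/192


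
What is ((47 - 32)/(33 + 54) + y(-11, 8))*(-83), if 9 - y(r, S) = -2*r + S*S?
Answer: 184924/29 ≈ 6376.7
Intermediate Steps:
y(r, S) = 9 - S**2 + 2*r (y(r, S) = 9 - (-2*r + S*S) = 9 - (-2*r + S**2) = 9 - (S**2 - 2*r) = 9 + (-S**2 + 2*r) = 9 - S**2 + 2*r)
((47 - 32)/(33 + 54) + y(-11, 8))*(-83) = ((47 - 32)/(33 + 54) + (9 - 1*8**2 + 2*(-11)))*(-83) = (15/87 + (9 - 1*64 - 22))*(-83) = (15*(1/87) + (9 - 64 - 22))*(-83) = (5/29 - 77)*(-83) = -2228/29*(-83) = 184924/29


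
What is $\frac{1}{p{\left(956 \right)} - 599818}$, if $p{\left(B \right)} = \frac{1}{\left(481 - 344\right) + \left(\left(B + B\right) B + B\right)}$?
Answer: $- \frac{1828965}{1097046128369} \approx -1.6672 \cdot 10^{-6}$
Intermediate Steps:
$p{\left(B \right)} = \frac{1}{137 + B + 2 B^{2}}$ ($p{\left(B \right)} = \frac{1}{137 + \left(2 B B + B\right)} = \frac{1}{137 + \left(2 B^{2} + B\right)} = \frac{1}{137 + \left(B + 2 B^{2}\right)} = \frac{1}{137 + B + 2 B^{2}}$)
$\frac{1}{p{\left(956 \right)} - 599818} = \frac{1}{\frac{1}{137 + 956 + 2 \cdot 956^{2}} - 599818} = \frac{1}{\frac{1}{137 + 956 + 2 \cdot 913936} - 599818} = \frac{1}{\frac{1}{137 + 956 + 1827872} - 599818} = \frac{1}{\frac{1}{1828965} - 599818} = \frac{1}{- \frac{1097046128369}{1828965}} = - \frac{1828965}{1097046128369}$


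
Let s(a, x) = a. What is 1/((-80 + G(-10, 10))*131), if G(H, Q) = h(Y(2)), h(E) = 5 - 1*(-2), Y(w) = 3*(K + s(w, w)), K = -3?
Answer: -1/9563 ≈ -0.00010457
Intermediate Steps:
Y(w) = -9 + 3*w (Y(w) = 3*(-3 + w) = -9 + 3*w)
h(E) = 7 (h(E) = 5 + 2 = 7)
G(H, Q) = 7
1/((-80 + G(-10, 10))*131) = 1/((-80 + 7)*131) = 1/(-73*131) = 1/(-9563) = -1/9563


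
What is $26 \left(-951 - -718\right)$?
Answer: $-6058$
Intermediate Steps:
$26 \left(-951 - -718\right) = 26 \left(-951 + 718\right) = 26 \left(-233\right) = -6058$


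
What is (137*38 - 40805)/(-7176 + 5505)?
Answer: 35599/1671 ≈ 21.304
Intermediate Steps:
(137*38 - 40805)/(-7176 + 5505) = (5206 - 40805)/(-1671) = -35599*(-1/1671) = 35599/1671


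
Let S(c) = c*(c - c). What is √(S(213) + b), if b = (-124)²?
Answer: 124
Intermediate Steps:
S(c) = 0 (S(c) = c*0 = 0)
b = 15376
√(S(213) + b) = √(0 + 15376) = √15376 = 124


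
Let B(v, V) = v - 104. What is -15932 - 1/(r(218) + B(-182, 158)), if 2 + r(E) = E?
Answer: -1115239/70 ≈ -15932.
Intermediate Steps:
B(v, V) = -104 + v
r(E) = -2 + E
-15932 - 1/(r(218) + B(-182, 158)) = -15932 - 1/((-2 + 218) + (-104 - 182)) = -15932 - 1/(216 - 286) = -15932 - 1/(-70) = -15932 - 1*(-1/70) = -15932 + 1/70 = -1115239/70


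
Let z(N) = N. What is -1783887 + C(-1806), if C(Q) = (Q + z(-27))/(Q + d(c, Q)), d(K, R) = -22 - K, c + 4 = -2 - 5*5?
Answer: -1068547702/599 ≈ -1.7839e+6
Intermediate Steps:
c = -31 (c = -4 + (-2 - 5*5) = -4 + (-2 - 25) = -4 - 27 = -31)
C(Q) = (-27 + Q)/(9 + Q) (C(Q) = (Q - 27)/(Q + (-22 - 1*(-31))) = (-27 + Q)/(Q + (-22 + 31)) = (-27 + Q)/(Q + 9) = (-27 + Q)/(9 + Q))
-1783887 + C(-1806) = -1783887 + (-27 - 1806)/(9 - 1806) = -1783887 - 1833/(-1797) = -1783887 - 1/1797*(-1833) = -1783887 + 611/599 = -1068547702/599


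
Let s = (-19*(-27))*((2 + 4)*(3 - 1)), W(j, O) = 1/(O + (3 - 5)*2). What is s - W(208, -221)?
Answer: 1385101/225 ≈ 6156.0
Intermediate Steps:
W(j, O) = 1/(-4 + O) (W(j, O) = 1/(O - 2*2) = 1/(O - 4) = 1/(-4 + O))
s = 6156 (s = 513*(6*2) = 513*12 = 6156)
s - W(208, -221) = 6156 - 1/(-4 - 221) = 6156 - 1/(-225) = 6156 - 1*(-1/225) = 6156 + 1/225 = 1385101/225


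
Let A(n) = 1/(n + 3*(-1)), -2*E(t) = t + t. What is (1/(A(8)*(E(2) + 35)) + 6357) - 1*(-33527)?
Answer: 1316177/33 ≈ 39884.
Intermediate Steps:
E(t) = -t (E(t) = -(t + t)/2 = -t)
A(n) = 1/(-3 + n) (A(n) = 1/(n - 3) = 1/(-3 + n))
(1/(A(8)*(E(2) + 35)) + 6357) - 1*(-33527) = (1/((-1*2 + 35)/(-3 + 8)) + 6357) - 1*(-33527) = (1/((-2 + 35)/5) + 6357) + 33527 = (1/((⅕)*33) + 6357) + 33527 = (1/(33/5) + 6357) + 33527 = (5/33 + 6357) + 33527 = 209786/33 + 33527 = 1316177/33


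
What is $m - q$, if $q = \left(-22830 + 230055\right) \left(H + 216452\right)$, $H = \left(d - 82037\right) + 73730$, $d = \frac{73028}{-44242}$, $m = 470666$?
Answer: $- \frac{954123744096389}{22121} \approx -4.3132 \cdot 10^{10}$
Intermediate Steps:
$d = - \frac{36514}{22121}$ ($d = 73028 \left(- \frac{1}{44242}\right) = - \frac{36514}{22121} \approx -1.6506$)
$H = - \frac{183795661}{22121}$ ($H = \left(- \frac{36514}{22121} - 82037\right) + 73730 = - \frac{1814776991}{22121} + 73730 = - \frac{183795661}{22121} \approx -8308.7$)
$q = \frac{954134155698975}{22121}$ ($q = \left(-22830 + 230055\right) \left(- \frac{183795661}{22121} + 216452\right) = 207225 \cdot \frac{4604339031}{22121} = \frac{954134155698975}{22121} \approx 4.3133 \cdot 10^{10}$)
$m - q = 470666 - \frac{954134155698975}{22121} = - \frac{954123744096389}{22121}$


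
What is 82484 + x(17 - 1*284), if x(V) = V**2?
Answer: 153773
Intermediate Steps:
82484 + x(17 - 1*284) = 82484 + (17 - 1*284)**2 = 82484 + (17 - 284)**2 = 82484 + (-267)**2 = 82484 + 71289 = 153773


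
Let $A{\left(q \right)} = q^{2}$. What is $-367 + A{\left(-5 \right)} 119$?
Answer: $2608$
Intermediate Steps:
$-367 + A{\left(-5 \right)} 119 = -367 + \left(-5\right)^{2} \cdot 119 = -367 + 25 \cdot 119 = -367 + 2975 = 2608$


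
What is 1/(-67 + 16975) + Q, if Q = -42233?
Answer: -714075563/16908 ≈ -42233.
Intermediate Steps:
1/(-67 + 16975) + Q = 1/(-67 + 16975) - 42233 = 1/16908 - 42233 = -714075563/16908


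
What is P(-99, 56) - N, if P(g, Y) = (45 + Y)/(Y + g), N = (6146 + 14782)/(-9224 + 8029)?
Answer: 779209/51385 ≈ 15.164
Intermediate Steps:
N = -20928/1195 (N = 20928/(-1195) = 20928*(-1/1195) = -20928/1195 ≈ -17.513)
P(g, Y) = (45 + Y)/(Y + g)
P(-99, 56) - N = (45 + 56)/(56 - 99) - 1*(-20928/1195) = 101/(-43) + 20928/1195 = -1/43*101 + 20928/1195 = -101/43 + 20928/1195 = 779209/51385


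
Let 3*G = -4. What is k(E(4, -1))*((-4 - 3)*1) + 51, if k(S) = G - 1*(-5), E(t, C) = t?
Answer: 76/3 ≈ 25.333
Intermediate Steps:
G = -4/3 (G = (1/3)*(-4) = -4/3 ≈ -1.3333)
k(S) = 11/3 (k(S) = -4/3 - 1*(-5) = -4/3 + 5 = 11/3)
k(E(4, -1))*((-4 - 3)*1) + 51 = 11*((-4 - 3)*1)/3 + 51 = 11*(-7*1)/3 + 51 = (11/3)*(-7) + 51 = -77/3 + 51 = 76/3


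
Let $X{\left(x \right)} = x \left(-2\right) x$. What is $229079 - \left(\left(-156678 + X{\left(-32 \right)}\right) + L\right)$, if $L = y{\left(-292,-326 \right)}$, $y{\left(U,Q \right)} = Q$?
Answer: $388131$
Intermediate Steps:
$X{\left(x \right)} = - 2 x^{2}$ ($X{\left(x \right)} = - 2 x x = - 2 x^{2}$)
$L = -326$
$229079 - \left(\left(-156678 + X{\left(-32 \right)}\right) + L\right) = 229079 - \left(\left(-156678 - 2 \left(-32\right)^{2}\right) - 326\right) = 229079 - \left(\left(-156678 - 2048\right) - 326\right) = 229079 - \left(-158726 - 326\right) = 229079 - -159052 = 229079 + 159052 = 388131$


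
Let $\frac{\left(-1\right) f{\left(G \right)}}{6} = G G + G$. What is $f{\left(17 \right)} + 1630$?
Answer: $-206$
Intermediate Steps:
$f{\left(G \right)} = - 6 G - 6 G^{2}$ ($f{\left(G \right)} = - 6 \left(G G + G\right) = - 6 \left(G^{2} + G\right) = - 6 \left(G + G^{2}\right) = - 6 G - 6 G^{2}$)
$f{\left(17 \right)} + 1630 = \left(-6\right) 17 \left(1 + 17\right) + 1630 = \left(-6\right) 17 \cdot 18 + 1630 = -1836 + 1630 = -206$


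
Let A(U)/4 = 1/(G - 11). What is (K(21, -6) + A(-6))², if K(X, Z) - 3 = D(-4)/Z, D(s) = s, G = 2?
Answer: 841/81 ≈ 10.383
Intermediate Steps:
A(U) = -4/9 (A(U) = 4/(2 - 11) = 4/(-9) = 4*(-⅑) = -4/9)
K(X, Z) = 3 - 4/Z
(K(21, -6) + A(-6))² = ((3 - 4/(-6)) - 4/9)² = ((3 - 4*(-⅙)) - 4/9)² = ((3 + ⅔) - 4/9)² = (11/3 - 4/9)² = (29/9)² = 841/81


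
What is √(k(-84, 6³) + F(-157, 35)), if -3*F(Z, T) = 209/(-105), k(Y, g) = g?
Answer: √2388715/105 ≈ 14.719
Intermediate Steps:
F(Z, T) = 209/315 (F(Z, T) = -209/(3*(-105)) = -209*(-1)/(3*105) = -⅓*(-209/105) = 209/315)
√(k(-84, 6³) + F(-157, 35)) = √(6³ + 209/315) = √(216 + 209/315) = √(68249/315) = √2388715/105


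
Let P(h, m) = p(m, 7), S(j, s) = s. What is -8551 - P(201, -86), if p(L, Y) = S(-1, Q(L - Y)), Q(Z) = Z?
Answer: -8458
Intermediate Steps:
p(L, Y) = L - Y
P(h, m) = -7 + m (P(h, m) = m - 1*7 = m - 7 = -7 + m)
-8551 - P(201, -86) = -8551 - (-7 - 86) = -8551 - 1*(-93) = -8551 + 93 = -8458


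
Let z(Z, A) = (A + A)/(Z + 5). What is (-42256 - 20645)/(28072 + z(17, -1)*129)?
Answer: -691911/308663 ≈ -2.2416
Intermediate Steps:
z(Z, A) = 2*A/(5 + Z) (z(Z, A) = (2*A)/(5 + Z) = 2*A/(5 + Z))
(-42256 - 20645)/(28072 + z(17, -1)*129) = (-42256 - 20645)/(28072 + (2*(-1)/(5 + 17))*129) = -62901/(28072 + (2*(-1)/22)*129) = -62901/(28072 + (2*(-1)*(1/22))*129) = -62901/(28072 - 1/11*129) = -62901/(28072 - 129/11) = -62901/308663/11 = -62901*11/308663 = -691911/308663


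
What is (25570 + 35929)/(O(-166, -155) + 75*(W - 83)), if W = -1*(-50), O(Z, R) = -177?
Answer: -61499/2652 ≈ -23.190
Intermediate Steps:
W = 50
(25570 + 35929)/(O(-166, -155) + 75*(W - 83)) = (25570 + 35929)/(-177 + 75*(50 - 83)) = 61499/(-177 + 75*(-33)) = 61499/(-177 - 2475) = 61499/(-2652) = 61499*(-1/2652) = -61499/2652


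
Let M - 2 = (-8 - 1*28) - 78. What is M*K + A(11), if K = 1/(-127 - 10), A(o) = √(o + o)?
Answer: 112/137 + √22 ≈ 5.5079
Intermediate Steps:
A(o) = √2*√o (A(o) = √(2*o) = √2*√o)
M = -112 (M = 2 + ((-8 - 1*28) - 78) = 2 + ((-8 - 28) - 78) = 2 + (-36 - 78) = 2 - 114 = -112)
K = -1/137 (K = 1/(-137) = -1/137 ≈ -0.0072993)
M*K + A(11) = -112*(-1/137) + √2*√11 = 112/137 + √22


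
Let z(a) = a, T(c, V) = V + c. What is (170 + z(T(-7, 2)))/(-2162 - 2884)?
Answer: -55/1682 ≈ -0.032699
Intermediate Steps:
(170 + z(T(-7, 2)))/(-2162 - 2884) = (170 + (2 - 7))/(-2162 - 2884) = (170 - 5)/(-5046) = 165*(-1/5046) = -55/1682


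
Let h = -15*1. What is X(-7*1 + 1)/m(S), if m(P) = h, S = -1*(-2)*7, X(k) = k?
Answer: ⅖ ≈ 0.40000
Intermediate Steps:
h = -15
S = 14 (S = 2*7 = 14)
m(P) = -15
X(-7*1 + 1)/m(S) = (-7*1 + 1)/(-15) = (-7 + 1)*(-1/15) = -6*(-1/15) = ⅖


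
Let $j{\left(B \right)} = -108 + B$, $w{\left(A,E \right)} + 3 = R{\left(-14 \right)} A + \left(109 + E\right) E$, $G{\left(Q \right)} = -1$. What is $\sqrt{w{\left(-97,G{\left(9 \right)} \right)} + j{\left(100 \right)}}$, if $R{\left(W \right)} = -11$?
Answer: $2 \sqrt{237} \approx 30.79$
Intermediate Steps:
$w{\left(A,E \right)} = -3 - 11 A + E \left(109 + E\right)$ ($w{\left(A,E \right)} = -3 - \left(11 A - \left(109 + E\right) E\right) = -3 - \left(11 A - E \left(109 + E\right)\right) = -3 - 11 A + E \left(109 + E\right)$)
$\sqrt{w{\left(-97,G{\left(9 \right)} \right)} + j{\left(100 \right)}} = \sqrt{\left(-3 + \left(-1\right)^{2} - -1067 + 109 \left(-1\right)\right) + \left(-108 + 100\right)} = \sqrt{\left(-3 + 1 + 1067 - 109\right) - 8} = \sqrt{956 - 8} = \sqrt{948} = 2 \sqrt{237}$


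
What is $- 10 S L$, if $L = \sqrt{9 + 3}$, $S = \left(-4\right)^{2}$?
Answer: $- 320 \sqrt{3} \approx -554.26$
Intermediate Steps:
$S = 16$
$L = 2 \sqrt{3}$ ($L = \sqrt{12} = 2 \sqrt{3} \approx 3.4641$)
$- 10 S L = \left(-10\right) 16 \cdot 2 \sqrt{3} = - 160 \cdot 2 \sqrt{3} = - 320 \sqrt{3}$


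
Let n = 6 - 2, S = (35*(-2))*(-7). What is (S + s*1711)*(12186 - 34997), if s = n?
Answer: -167295874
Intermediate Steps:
S = 490 (S = -70*(-7) = 490)
n = 4
s = 4
(S + s*1711)*(12186 - 34997) = (490 + 4*1711)*(12186 - 34997) = (490 + 6844)*(-22811) = 7334*(-22811) = -167295874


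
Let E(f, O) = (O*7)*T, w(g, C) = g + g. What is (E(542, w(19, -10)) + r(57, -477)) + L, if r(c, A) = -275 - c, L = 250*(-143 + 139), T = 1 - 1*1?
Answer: -1332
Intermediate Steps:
w(g, C) = 2*g
T = 0 (T = 1 - 1 = 0)
L = -1000 (L = 250*(-4) = -1000)
E(f, O) = 0 (E(f, O) = (O*7)*0 = (7*O)*0 = 0)
(E(542, w(19, -10)) + r(57, -477)) + L = (0 + (-275 - 1*57)) - 1000 = (0 + (-275 - 57)) - 1000 = (0 - 332) - 1000 = -332 - 1000 = -1332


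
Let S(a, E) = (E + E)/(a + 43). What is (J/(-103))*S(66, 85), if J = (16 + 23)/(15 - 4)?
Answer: -6630/123497 ≈ -0.053685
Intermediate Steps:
S(a, E) = 2*E/(43 + a) (S(a, E) = (2*E)/(43 + a) = 2*E/(43 + a))
J = 39/11 ≈ 3.5455
(J/(-103))*S(66, 85) = ((39/11)/(-103))*(2*85/(43 + 66)) = ((39/11)*(-1/103))*(2*85/109) = -78*85/(1133*109) = -39/1133*170/109 = -6630/123497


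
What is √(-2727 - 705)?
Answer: 2*I*√858 ≈ 58.583*I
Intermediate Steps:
√(-2727 - 705) = √(-3432) = 2*I*√858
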